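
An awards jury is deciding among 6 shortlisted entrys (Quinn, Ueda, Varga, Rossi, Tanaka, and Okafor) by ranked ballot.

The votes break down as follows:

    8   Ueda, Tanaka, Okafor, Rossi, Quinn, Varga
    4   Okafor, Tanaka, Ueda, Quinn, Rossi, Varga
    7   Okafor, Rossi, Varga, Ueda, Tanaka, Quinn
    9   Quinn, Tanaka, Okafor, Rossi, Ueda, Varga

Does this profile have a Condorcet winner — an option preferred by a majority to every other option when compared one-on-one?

No

Head-to-head results (28 voters total):
Quinn vs Ueda: Ueda wins 19–9.
Quinn vs Varga: Quinn wins 21–7.
Quinn vs Rossi: Rossi wins 15–13.
Quinn vs Tanaka: Tanaka wins 19–9.
Quinn vs Okafor: Okafor wins 19–9.
Ueda vs Varga: Ueda wins 21–7.
Ueda vs Rossi: Rossi wins 16–12.
Ueda vs Tanaka: Ueda wins 15–13.
Ueda vs Okafor: Okafor wins 20–8.
Varga vs Rossi: Rossi wins 28–0.
Varga vs Tanaka: Tanaka wins 21–7.
Varga vs Okafor: Okafor wins 28–0.
Rossi vs Tanaka: Tanaka wins 21–7.
Rossi vs Okafor: Okafor wins 28–0.
Tanaka vs Okafor: Tanaka wins 17–11.
No candidate beats all others: Ueda beats Tanaka beats Rossi beats Ueda, a majority cycle.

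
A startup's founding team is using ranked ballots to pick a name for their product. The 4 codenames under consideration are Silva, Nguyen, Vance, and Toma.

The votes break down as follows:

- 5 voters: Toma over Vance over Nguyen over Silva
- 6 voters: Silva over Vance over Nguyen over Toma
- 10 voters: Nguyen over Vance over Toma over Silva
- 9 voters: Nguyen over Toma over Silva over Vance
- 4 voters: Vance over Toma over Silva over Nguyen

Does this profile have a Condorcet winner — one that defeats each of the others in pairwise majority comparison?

Yes

Head-to-head results (34 voters total):
Silva vs Nguyen: Nguyen wins 24–10.
Silva vs Vance: Vance wins 19–15.
Silva vs Toma: Toma wins 28–6.
Nguyen vs Vance: Nguyen wins 19–15.
Nguyen vs Toma: Nguyen wins 25–9.
Vance vs Toma: Vance wins 20–14.
Nguyen beats each rival — Silva (24–10), Vance (19–15), Toma (25–9) — so Nguyen is the Condorcet winner.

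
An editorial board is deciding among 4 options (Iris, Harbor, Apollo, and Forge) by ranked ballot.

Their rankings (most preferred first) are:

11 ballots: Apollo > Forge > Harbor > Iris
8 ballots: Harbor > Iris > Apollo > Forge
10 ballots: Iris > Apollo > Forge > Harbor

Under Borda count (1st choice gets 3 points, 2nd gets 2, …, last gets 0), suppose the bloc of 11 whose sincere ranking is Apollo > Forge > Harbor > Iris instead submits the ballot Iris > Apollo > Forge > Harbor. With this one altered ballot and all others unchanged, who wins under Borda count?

Iris

Borda totals with the altered ballot: Iris 79, Harbor 24, Apollo 50, Forge 21.
The switch changes the winner from Apollo to Iris.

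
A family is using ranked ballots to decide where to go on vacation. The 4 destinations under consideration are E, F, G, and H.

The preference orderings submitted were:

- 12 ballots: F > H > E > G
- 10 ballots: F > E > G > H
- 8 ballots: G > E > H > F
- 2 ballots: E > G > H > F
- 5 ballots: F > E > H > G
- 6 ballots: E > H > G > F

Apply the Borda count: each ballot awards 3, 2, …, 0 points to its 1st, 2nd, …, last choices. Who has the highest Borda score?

E

Borda scores:
  E: 12·1 + 10·2 + 8·2 + 2·3 + 5·2 + 6·3 = 82
  F: 12·3 + 10·3 + 8·0 + 2·0 + 5·3 + 6·0 = 81
  G: 12·0 + 10·1 + 8·3 + 2·2 + 5·0 + 6·1 = 44
  H: 12·2 + 10·0 + 8·1 + 2·1 + 5·1 + 6·2 = 51
E has the highest total.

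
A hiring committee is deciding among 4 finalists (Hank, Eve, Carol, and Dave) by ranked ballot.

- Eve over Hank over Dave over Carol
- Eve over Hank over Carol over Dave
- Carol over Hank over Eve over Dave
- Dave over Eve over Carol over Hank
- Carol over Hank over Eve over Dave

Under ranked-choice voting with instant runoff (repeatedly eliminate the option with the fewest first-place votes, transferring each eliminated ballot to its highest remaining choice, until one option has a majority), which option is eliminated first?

Round 1: Eve 2, Carol 2, Dave 1, Hank 0. Hank has the fewest and is eliminated.
Round 2: Eve 2, Carol 2, Dave 1. Dave has the fewest and is eliminated.
Round 3: Eve 3, Carol 2. Eve has a majority.

Hank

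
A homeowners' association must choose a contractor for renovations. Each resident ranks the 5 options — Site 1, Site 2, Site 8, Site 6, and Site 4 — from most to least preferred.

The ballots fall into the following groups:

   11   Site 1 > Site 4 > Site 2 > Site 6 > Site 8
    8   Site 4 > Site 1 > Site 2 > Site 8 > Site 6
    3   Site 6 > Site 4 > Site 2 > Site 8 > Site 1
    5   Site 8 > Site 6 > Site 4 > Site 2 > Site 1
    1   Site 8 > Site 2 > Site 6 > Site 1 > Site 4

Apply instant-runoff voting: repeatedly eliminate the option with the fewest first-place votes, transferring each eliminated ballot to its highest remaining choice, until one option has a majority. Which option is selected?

Site 4

Round 1: Site 1 11, Site 4 8, Site 8 6, Site 6 3, Site 2 0. Site 2 has the fewest and is eliminated.
Round 2: Site 1 11, Site 4 8, Site 8 6, Site 6 3. Site 6 has the fewest and is eliminated.
Round 3: Site 1 11, Site 4 11, Site 8 6. Site 8 has the fewest and is eliminated.
Round 4: Site 4 16, Site 1 12. Site 4 has a majority.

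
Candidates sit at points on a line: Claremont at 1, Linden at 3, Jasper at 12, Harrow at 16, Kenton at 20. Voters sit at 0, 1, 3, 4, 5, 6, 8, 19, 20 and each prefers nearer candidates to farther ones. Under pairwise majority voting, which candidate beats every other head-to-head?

Linden

With single-peaked preferences on a line, the Condorcet winner is the candidate closest to the median voter.
The median voter (position 5) is closest to Linden at 3.
Check: Linden vs Kenton — voters closer to Linden: 7 of 9.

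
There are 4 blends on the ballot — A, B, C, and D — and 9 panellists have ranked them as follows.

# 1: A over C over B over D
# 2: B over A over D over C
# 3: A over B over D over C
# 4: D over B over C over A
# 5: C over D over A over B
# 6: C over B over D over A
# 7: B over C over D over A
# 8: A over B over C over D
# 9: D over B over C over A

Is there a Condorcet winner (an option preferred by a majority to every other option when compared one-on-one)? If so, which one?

Head-to-head results (9 voters total):
A vs B: B wins 5–4.
A vs C: C wins 5–4.
A vs D: D wins 5–4.
B vs C: B wins 6–3.
B vs D: B wins 6–3.
C vs D: C wins 5–4.
B beats each rival — A (5–4), C (6–3), D (6–3) — so B is the Condorcet winner.

B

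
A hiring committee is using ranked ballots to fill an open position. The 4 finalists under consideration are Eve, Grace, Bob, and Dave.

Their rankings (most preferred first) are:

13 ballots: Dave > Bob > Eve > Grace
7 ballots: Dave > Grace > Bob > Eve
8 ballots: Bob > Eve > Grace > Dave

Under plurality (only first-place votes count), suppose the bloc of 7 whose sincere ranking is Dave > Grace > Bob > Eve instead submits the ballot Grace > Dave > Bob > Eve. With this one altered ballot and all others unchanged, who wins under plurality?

Dave

First-place totals with the altered ballot: Eve 0, Grace 7, Bob 8, Dave 13.
The winner is unchanged: still Dave.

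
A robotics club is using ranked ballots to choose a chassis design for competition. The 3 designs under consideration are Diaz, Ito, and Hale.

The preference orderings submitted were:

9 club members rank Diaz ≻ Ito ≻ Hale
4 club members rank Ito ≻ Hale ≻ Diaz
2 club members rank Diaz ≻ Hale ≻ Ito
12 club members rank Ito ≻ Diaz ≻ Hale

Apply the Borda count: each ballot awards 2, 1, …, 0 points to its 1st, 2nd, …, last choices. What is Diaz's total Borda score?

Borda scores:
  Diaz: 9·2 + 4·0 + 2·2 + 12·1 = 34
  Ito: 9·1 + 4·2 + 2·0 + 12·2 = 41
  Hale: 9·0 + 4·1 + 2·1 + 12·0 = 6

34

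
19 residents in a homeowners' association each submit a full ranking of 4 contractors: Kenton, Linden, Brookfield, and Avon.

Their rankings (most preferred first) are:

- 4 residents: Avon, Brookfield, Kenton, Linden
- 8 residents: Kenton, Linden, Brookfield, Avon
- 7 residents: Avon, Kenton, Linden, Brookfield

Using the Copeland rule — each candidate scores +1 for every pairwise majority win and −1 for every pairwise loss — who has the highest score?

Avon

Pairwise results:
  Kenton vs Linden: Kenton wins 19–0.
  Kenton vs Brookfield: Kenton wins 15–4.
  Kenton vs Avon: Avon wins 11–8.
  Linden vs Brookfield: Linden wins 15–4.
  Linden vs Avon: Avon wins 11–8.
  Brookfield vs Avon: Avon wins 11–8.
Copeland scores (wins − losses):
  Kenton: 2 − 1 = 1
  Linden: 1 − 2 = -1
  Brookfield: 0 − 3 = -3
  Avon: 3 − 0 = 3
Avon has the best Copeland score.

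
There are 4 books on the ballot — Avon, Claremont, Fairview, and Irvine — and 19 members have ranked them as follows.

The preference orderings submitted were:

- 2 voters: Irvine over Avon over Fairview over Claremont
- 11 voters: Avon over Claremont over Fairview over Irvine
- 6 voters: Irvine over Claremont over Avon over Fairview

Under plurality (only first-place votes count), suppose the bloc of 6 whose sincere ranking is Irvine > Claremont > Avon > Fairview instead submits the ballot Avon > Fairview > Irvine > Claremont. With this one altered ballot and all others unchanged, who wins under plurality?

First-place totals with the altered ballot: Avon 17, Claremont 0, Fairview 0, Irvine 2.
The winner is unchanged: still Avon.

Avon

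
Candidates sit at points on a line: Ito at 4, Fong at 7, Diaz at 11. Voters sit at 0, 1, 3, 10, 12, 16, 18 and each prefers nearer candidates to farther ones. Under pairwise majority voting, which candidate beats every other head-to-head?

With single-peaked preferences on a line, the Condorcet winner is the candidate closest to the median voter.
The median voter (position 10) is closest to Diaz at 11.
Check: Diaz vs Fong — voters closer to Diaz: 4 of 7.

Diaz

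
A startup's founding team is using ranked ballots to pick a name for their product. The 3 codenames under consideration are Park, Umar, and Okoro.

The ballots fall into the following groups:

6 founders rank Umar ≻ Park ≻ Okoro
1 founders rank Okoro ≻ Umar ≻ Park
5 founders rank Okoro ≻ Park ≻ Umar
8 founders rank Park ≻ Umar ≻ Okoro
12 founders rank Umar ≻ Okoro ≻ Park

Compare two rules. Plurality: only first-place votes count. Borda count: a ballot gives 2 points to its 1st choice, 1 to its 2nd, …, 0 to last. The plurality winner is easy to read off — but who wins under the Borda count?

Plurality first-place counts: Park 8, Umar 18, Okoro 6 → Umar.
Borda totals: Park 27, Umar 45, Okoro 24 → Umar.

Umar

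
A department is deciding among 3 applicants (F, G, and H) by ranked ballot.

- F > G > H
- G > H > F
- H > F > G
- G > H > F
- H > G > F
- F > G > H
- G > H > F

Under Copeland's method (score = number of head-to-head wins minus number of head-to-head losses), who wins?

G

Pairwise results:
  F vs G: G wins 4–3.
  F vs H: H wins 5–2.
  G vs H: G wins 5–2.
Copeland scores (wins − losses):
  F: 0 − 2 = -2
  G: 2 − 0 = 2
  H: 1 − 1 = 0
G has the best Copeland score.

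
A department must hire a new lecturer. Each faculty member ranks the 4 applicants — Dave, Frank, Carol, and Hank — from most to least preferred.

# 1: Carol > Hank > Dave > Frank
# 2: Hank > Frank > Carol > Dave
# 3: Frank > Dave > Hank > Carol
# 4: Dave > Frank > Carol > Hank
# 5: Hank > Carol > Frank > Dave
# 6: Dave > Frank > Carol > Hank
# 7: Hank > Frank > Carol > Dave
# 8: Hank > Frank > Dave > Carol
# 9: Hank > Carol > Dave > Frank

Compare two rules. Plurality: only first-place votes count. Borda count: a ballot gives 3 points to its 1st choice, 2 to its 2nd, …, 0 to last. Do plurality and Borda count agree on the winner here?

Plurality first-place counts: Dave 2, Frank 1, Carol 1, Hank 5 → Hank.
Borda totals: Dave 11, Frank 14, Carol 11, Hank 18 → Hank.
The two rules agree on Hank.

Yes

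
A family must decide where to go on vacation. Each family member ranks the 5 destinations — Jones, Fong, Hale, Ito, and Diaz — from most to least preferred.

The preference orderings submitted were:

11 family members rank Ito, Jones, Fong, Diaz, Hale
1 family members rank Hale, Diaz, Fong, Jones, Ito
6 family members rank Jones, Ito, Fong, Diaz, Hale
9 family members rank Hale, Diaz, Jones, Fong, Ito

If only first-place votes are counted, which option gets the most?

Ito

First-place vote totals:
  Jones: 6
  Fong: 0
  Hale: 10
  Ito: 11
  Diaz: 0
Ito has the most first-place votes.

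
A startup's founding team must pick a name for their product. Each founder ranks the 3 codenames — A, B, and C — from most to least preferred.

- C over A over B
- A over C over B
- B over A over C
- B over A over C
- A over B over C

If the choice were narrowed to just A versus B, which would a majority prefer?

Ballots ranking A above B: 3.
Ballots ranking B above A: 2.
A wins the head-to-head, 3–2.

A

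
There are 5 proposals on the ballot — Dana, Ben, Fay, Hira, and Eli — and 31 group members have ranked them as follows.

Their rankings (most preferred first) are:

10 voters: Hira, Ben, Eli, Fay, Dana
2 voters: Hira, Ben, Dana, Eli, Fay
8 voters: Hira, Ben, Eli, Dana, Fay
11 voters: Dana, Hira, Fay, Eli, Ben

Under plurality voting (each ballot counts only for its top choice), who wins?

First-place vote totals:
  Dana: 11
  Ben: 0
  Fay: 0
  Hira: 20
  Eli: 0
Hira has the most first-place votes.

Hira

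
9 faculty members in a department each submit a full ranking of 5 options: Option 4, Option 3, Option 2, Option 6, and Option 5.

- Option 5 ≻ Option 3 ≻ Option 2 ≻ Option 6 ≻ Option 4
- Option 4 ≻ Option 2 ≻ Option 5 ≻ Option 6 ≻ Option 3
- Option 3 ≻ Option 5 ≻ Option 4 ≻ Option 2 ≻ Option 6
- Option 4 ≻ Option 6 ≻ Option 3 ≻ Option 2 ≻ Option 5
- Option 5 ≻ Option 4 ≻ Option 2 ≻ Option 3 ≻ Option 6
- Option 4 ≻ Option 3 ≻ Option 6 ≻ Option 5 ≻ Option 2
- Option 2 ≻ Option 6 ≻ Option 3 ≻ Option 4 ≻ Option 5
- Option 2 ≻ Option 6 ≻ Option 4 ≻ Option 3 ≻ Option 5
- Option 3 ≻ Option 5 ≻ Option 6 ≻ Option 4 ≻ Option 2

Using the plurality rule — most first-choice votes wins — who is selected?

First-place vote totals:
  Option 4: 3
  Option 3: 2
  Option 2: 2
  Option 6: 0
  Option 5: 2
Option 4 has the most first-place votes.

Option 4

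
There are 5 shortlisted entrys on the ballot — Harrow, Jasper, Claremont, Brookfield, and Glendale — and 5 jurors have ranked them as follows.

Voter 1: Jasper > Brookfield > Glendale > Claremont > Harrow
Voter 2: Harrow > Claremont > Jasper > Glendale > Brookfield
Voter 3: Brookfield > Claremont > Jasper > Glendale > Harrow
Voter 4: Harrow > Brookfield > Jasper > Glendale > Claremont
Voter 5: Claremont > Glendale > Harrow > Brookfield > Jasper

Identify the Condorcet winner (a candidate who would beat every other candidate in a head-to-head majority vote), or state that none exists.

There is no Condorcet winner

Head-to-head results (5 voters total):
Harrow vs Jasper: Harrow wins 3–2.
Harrow vs Claremont: Claremont wins 3–2.
Harrow vs Brookfield: Harrow wins 3–2.
Harrow vs Glendale: Glendale wins 3–2.
Jasper vs Claremont: Claremont wins 3–2.
Jasper vs Brookfield: Brookfield wins 3–2.
Jasper vs Glendale: Jasper wins 4–1.
Claremont vs Brookfield: Brookfield wins 3–2.
Claremont vs Glendale: Claremont wins 3–2.
Brookfield vs Glendale: Brookfield wins 3–2.
No candidate beats all others: Harrow beats Jasper beats Glendale beats Harrow, a majority cycle.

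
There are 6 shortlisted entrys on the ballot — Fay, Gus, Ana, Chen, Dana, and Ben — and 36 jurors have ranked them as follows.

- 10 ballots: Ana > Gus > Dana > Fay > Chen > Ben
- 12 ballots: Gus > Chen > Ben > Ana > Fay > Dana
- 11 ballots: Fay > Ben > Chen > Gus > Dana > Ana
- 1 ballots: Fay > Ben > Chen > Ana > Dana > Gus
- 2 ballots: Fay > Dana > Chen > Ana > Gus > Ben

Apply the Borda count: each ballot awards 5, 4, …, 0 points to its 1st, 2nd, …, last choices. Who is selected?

Borda scores:
  Fay: 10·2 + 12·1 + 11·5 + 5 + 2·5 = 102
  Gus: 10·4 + 12·5 + 11·2 + 0 + 2·1 = 124
  Ana: 10·5 + 12·2 + 11·0 + 2 + 2·2 = 80
  Chen: 10·1 + 12·4 + 11·3 + 3 + 2·3 = 100
  Dana: 10·3 + 12·0 + 11·1 + 1 + 2·4 = 50
  Ben: 10·0 + 12·3 + 11·4 + 4 + 2·0 = 84
Gus has the highest total.

Gus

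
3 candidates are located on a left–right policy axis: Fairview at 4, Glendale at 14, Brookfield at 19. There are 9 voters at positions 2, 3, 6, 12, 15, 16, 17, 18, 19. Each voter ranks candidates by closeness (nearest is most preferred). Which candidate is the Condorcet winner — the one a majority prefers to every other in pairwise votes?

Glendale

With single-peaked preferences on a line, the Condorcet winner is the candidate closest to the median voter.
The median voter (position 15) is closest to Glendale at 14.
Check: Glendale vs Fairview — voters closer to Glendale: 6 of 9.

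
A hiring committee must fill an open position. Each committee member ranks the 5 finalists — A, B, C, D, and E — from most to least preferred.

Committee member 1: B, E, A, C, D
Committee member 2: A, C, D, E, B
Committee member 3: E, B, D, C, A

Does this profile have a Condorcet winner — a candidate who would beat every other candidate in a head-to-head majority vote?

Yes

Head-to-head results (3 voters total):
A vs B: B wins 2–1.
A vs C: A wins 2–1.
A vs D: A wins 2–1.
A vs E: E wins 2–1.
B vs C: B wins 2–1.
B vs D: B wins 2–1.
B vs E: E wins 2–1.
C vs D: C wins 2–1.
C vs E: E wins 2–1.
D vs E: E wins 2–1.
E beats each rival — A (2–1), B (2–1), C (2–1), D (2–1) — so E is the Condorcet winner.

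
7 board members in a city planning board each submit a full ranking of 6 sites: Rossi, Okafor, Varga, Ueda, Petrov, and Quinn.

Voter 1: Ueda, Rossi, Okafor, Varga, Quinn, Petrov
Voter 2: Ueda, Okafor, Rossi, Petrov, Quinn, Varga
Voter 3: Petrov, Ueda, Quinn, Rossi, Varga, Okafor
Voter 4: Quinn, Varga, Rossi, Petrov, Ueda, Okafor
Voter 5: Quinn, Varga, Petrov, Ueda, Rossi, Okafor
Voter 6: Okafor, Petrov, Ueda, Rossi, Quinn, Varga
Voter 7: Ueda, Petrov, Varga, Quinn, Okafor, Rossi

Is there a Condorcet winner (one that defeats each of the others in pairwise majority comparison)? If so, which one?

Petrov

Head-to-head results (7 voters total):
Rossi vs Okafor: Rossi wins 4–3.
Rossi vs Varga: Rossi wins 4–3.
Rossi vs Ueda: Ueda wins 6–1.
Rossi vs Petrov: Petrov wins 4–3.
Rossi vs Quinn: Quinn wins 4–3.
Okafor vs Varga: Varga wins 4–3.
Okafor vs Ueda: Ueda wins 6–1.
Okafor vs Petrov: Petrov wins 4–3.
Okafor vs Quinn: Quinn wins 4–3.
Varga vs Ueda: Ueda wins 5–2.
Varga vs Petrov: Petrov wins 4–3.
Varga vs Quinn: Quinn wins 5–2.
Ueda vs Petrov: Petrov wins 4–3.
Ueda vs Quinn: Ueda wins 5–2.
Petrov vs Quinn: Petrov wins 4–3.
Petrov beats each rival — Rossi (4–3), Okafor (4–3), Varga (4–3), Ueda (4–3), Quinn (4–3) — so Petrov is the Condorcet winner.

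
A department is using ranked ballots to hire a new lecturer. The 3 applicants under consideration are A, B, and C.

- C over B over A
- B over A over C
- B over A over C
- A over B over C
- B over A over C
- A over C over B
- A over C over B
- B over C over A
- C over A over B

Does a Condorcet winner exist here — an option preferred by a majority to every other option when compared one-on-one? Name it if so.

Head-to-head results (9 voters total):
A vs B: B wins 5–4.
A vs C: A wins 6–3.
B vs C: B wins 5–4.
B beats each rival — A (5–4), C (5–4) — so B is the Condorcet winner.

B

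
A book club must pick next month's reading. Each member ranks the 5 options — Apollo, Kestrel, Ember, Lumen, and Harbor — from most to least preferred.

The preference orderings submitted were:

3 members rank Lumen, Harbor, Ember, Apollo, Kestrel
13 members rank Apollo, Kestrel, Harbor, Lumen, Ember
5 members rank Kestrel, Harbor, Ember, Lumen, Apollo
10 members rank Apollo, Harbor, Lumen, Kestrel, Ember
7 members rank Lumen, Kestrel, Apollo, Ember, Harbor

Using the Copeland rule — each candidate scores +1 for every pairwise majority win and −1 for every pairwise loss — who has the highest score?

Apollo

Pairwise results:
  Apollo vs Kestrel: Apollo wins 26–12.
  Apollo vs Ember: Apollo wins 30–8.
  Apollo vs Lumen: Apollo wins 23–15.
  Apollo vs Harbor: Apollo wins 30–8.
  Kestrel vs Ember: Kestrel wins 35–3.
  Kestrel vs Lumen: Lumen wins 20–18.
  Kestrel vs Harbor: Kestrel wins 25–13.
  Ember vs Lumen: Lumen wins 33–5.
  Ember vs Harbor: Harbor wins 31–7.
  Lumen vs Harbor: Harbor wins 28–10.
Copeland scores (wins − losses):
  Apollo: 4 − 0 = 4
  Kestrel: 2 − 2 = 0
  Ember: 0 − 4 = -4
  Lumen: 2 − 2 = 0
  Harbor: 2 − 2 = 0
Apollo has the best Copeland score.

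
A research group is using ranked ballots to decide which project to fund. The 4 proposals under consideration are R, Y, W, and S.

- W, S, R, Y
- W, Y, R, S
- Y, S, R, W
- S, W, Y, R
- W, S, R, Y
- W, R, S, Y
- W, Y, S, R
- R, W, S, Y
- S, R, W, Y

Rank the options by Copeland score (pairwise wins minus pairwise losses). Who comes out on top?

Pairwise results:
  R vs Y: R wins 5–4.
  R vs W: W wins 6–3.
  R vs S: S wins 6–3.
  Y vs W: W wins 8–1.
  Y vs S: S wins 6–3.
  W vs S: W wins 6–3.
Copeland scores (wins − losses):
  R: 1 − 2 = -1
  Y: 0 − 3 = -3
  W: 3 − 0 = 3
  S: 2 − 1 = 1
W has the best Copeland score.

W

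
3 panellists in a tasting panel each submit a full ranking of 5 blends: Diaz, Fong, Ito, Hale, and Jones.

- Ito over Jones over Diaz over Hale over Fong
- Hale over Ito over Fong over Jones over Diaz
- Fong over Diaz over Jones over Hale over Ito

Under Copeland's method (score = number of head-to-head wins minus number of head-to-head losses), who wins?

Pairwise results:
  Diaz vs Fong: Fong wins 2–1.
  Diaz vs Ito: Ito wins 2–1.
  Diaz vs Hale: Diaz wins 2–1.
  Diaz vs Jones: Jones wins 2–1.
  Fong vs Ito: Ito wins 2–1.
  Fong vs Hale: Hale wins 2–1.
  Fong vs Jones: Fong wins 2–1.
  Ito vs Hale: Hale wins 2–1.
  Ito vs Jones: Ito wins 2–1.
  Hale vs Jones: Jones wins 2–1.
Copeland scores (wins − losses):
  Diaz: 1 − 3 = -2
  Fong: 2 − 2 = 0
  Ito: 3 − 1 = 2
  Hale: 2 − 2 = 0
  Jones: 2 − 2 = 0
Ito has the best Copeland score.

Ito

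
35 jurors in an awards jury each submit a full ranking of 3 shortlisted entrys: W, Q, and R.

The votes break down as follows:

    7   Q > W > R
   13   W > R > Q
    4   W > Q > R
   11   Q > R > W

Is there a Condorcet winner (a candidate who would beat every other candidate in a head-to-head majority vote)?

Yes

Head-to-head results (35 voters total):
W vs Q: Q wins 18–17.
W vs R: W wins 24–11.
Q vs R: Q wins 22–13.
Q beats each rival — W (18–17), R (22–13) — so Q is the Condorcet winner.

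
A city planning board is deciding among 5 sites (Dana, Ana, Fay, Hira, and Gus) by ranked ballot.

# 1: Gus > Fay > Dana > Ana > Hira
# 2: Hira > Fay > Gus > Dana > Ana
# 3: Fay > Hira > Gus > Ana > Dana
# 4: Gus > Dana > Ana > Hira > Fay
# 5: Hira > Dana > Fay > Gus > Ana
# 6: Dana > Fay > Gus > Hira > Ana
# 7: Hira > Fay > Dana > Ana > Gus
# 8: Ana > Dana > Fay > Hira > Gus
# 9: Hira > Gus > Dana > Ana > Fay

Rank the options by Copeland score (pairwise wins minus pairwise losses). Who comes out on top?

Hira

Pairwise results:
  Dana vs Ana: Dana wins 7–2.
  Dana vs Fay: Dana wins 5–4.
  Dana vs Hira: Hira wins 5–4.
  Dana vs Gus: Gus wins 5–4.
  Ana vs Fay: Fay wins 6–3.
  Ana vs Hira: Hira wins 6–3.
  Ana vs Gus: Gus wins 7–2.
  Fay vs Hira: Hira wins 5–4.
  Fay vs Gus: Fay wins 6–3.
  Hira vs Gus: Hira wins 6–3.
Copeland scores (wins − losses):
  Dana: 2 − 2 = 0
  Ana: 0 − 4 = -4
  Fay: 2 − 2 = 0
  Hira: 4 − 0 = 4
  Gus: 2 − 2 = 0
Hira has the best Copeland score.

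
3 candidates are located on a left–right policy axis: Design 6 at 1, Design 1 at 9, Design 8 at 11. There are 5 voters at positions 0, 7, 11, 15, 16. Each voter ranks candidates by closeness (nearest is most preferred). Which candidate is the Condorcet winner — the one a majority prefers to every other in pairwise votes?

Design 8

With single-peaked preferences on a line, the Condorcet winner is the candidate closest to the median voter.
The median voter (position 11) is closest to Design 8 at 11.
Check: Design 8 vs Design 1 — voters closer to Design 8: 3 of 5.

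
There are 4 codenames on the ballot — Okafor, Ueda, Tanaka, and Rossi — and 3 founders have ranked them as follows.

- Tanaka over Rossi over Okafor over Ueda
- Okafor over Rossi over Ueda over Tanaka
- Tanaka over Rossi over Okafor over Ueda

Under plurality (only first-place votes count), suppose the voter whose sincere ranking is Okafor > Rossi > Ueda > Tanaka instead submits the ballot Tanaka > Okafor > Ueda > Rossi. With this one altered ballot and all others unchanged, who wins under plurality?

First-place totals with the altered ballot: Okafor 0, Ueda 0, Tanaka 3, Rossi 0.
The winner is unchanged: still Tanaka.

Tanaka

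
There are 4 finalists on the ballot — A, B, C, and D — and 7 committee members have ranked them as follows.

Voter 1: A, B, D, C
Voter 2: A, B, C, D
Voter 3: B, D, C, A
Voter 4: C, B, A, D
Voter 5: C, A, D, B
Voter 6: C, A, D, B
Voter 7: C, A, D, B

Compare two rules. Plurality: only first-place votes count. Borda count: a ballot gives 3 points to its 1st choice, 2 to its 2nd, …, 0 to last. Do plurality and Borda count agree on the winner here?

Plurality first-place counts: A 2, B 1, C 4, D 0 → C.
Borda totals: A 13, B 9, C 14, D 6 → C.
The two rules agree on C.

Yes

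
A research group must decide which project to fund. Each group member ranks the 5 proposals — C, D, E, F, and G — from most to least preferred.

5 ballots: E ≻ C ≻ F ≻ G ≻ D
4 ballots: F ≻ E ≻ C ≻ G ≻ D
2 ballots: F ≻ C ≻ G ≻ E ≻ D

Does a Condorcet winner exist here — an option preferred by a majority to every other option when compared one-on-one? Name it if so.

Head-to-head results (11 voters total):
C vs D: C wins 11–0.
C vs E: E wins 9–2.
C vs F: F wins 6–5.
C vs G: C wins 11–0.
D vs E: E wins 11–0.
D vs F: F wins 11–0.
D vs G: G wins 11–0.
E vs F: F wins 6–5.
E vs G: E wins 9–2.
F vs G: F wins 11–0.
F beats each rival — C (6–5), D (11–0), E (6–5), G (11–0) — so F is the Condorcet winner.

F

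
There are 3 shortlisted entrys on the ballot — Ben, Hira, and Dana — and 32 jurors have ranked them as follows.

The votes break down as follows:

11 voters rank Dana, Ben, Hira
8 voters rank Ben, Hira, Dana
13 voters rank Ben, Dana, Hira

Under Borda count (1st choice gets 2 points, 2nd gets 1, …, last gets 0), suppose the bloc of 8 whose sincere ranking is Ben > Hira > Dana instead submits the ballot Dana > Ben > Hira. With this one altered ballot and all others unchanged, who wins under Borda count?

Dana

Borda totals with the altered ballot: Ben 45, Hira 0, Dana 51.
The switch changes the winner from Ben to Dana.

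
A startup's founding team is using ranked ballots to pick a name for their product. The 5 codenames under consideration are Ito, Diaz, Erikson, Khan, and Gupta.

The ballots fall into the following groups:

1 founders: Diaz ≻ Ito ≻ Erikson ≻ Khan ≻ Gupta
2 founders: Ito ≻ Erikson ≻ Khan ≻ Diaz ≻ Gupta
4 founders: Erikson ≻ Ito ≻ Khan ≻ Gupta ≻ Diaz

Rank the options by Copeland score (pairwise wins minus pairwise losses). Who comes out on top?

Pairwise results:
  Ito vs Diaz: Ito wins 6–1.
  Ito vs Erikson: Erikson wins 4–3.
  Ito vs Khan: Ito wins 7–0.
  Ito vs Gupta: Ito wins 7–0.
  Diaz vs Erikson: Erikson wins 6–1.
  Diaz vs Khan: Khan wins 6–1.
  Diaz vs Gupta: Gupta wins 4–3.
  Erikson vs Khan: Erikson wins 7–0.
  Erikson vs Gupta: Erikson wins 7–0.
  Khan vs Gupta: Khan wins 7–0.
Copeland scores (wins − losses):
  Ito: 3 − 1 = 2
  Diaz: 0 − 4 = -4
  Erikson: 4 − 0 = 4
  Khan: 2 − 2 = 0
  Gupta: 1 − 3 = -2
Erikson has the best Copeland score.

Erikson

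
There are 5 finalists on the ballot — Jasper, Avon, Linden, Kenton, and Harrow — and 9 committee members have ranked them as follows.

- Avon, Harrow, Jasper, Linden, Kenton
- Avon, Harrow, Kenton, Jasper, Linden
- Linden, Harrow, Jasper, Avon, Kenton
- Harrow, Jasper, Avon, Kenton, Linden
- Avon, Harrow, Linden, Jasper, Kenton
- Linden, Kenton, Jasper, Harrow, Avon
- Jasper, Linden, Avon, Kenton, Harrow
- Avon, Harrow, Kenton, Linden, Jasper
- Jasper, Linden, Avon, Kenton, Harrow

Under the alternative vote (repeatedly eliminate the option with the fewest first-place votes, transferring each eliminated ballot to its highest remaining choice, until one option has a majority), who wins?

Round 1: Avon 4, Jasper 2, Linden 2, Harrow 1, Kenton 0. Kenton has the fewest and is eliminated.
Round 2: Avon 4, Jasper 2, Linden 2, Harrow 1. Harrow has the fewest and is eliminated.
Round 3: Avon 4, Jasper 3, Linden 2. Linden has the fewest and is eliminated.
Round 4: Jasper 5, Avon 4. Jasper has a majority.

Jasper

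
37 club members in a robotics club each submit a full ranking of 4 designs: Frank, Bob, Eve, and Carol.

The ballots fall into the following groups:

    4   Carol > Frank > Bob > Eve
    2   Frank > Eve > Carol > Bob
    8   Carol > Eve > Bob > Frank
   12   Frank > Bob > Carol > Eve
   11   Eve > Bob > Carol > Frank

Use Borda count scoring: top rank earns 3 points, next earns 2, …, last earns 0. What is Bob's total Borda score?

Borda scores:
  Frank: 4·2 + 2·3 + 8·0 + 12·3 + 11·0 = 50
  Bob: 4·1 + 2·0 + 8·1 + 12·2 + 11·2 = 58
  Eve: 4·0 + 2·2 + 8·2 + 12·0 + 11·3 = 53
  Carol: 4·3 + 2·1 + 8·3 + 12·1 + 11·1 = 61

58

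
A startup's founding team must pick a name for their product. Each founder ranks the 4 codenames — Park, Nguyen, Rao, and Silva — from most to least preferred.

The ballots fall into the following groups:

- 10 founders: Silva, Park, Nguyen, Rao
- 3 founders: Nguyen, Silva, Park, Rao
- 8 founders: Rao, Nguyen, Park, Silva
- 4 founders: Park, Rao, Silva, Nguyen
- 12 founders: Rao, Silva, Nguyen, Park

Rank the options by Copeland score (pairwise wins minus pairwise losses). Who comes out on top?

Pairwise results:
  Park vs Nguyen: Nguyen wins 23–14.
  Park vs Rao: Rao wins 20–17.
  Park vs Silva: Silva wins 25–12.
  Nguyen vs Rao: Rao wins 24–13.
  Nguyen vs Silva: Silva wins 26–11.
  Rao vs Silva: Rao wins 24–13.
Copeland scores (wins − losses):
  Park: 0 − 3 = -3
  Nguyen: 1 − 2 = -1
  Rao: 3 − 0 = 3
  Silva: 2 − 1 = 1
Rao has the best Copeland score.

Rao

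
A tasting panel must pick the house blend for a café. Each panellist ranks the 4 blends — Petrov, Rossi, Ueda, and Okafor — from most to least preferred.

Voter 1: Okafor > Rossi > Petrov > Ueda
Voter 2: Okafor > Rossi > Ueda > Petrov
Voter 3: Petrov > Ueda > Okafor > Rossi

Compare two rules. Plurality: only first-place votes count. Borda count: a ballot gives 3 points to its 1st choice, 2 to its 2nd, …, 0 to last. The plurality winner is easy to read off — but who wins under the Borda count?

Okafor

Plurality first-place counts: Petrov 1, Rossi 0, Ueda 0, Okafor 2 → Okafor.
Borda totals: Petrov 4, Rossi 4, Ueda 3, Okafor 7 → Okafor.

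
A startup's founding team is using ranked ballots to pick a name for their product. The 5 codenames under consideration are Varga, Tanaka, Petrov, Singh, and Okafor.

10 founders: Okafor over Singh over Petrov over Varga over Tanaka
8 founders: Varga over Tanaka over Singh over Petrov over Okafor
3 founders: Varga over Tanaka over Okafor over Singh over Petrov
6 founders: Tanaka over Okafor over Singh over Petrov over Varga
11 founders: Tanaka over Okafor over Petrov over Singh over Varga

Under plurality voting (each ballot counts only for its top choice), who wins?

First-place vote totals:
  Varga: 11
  Tanaka: 17
  Petrov: 0
  Singh: 0
  Okafor: 10
Tanaka has the most first-place votes.

Tanaka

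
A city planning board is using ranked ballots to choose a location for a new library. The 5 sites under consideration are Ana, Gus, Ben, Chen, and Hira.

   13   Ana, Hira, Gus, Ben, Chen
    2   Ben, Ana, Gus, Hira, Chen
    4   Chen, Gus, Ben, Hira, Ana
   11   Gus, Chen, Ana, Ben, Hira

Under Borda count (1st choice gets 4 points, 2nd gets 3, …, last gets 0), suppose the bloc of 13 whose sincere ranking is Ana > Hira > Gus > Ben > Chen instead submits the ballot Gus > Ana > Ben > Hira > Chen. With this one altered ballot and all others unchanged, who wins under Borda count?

Borda totals with the altered ballot: Ana 67, Gus 112, Ben 53, Chen 49, Hira 19.
The winner is unchanged: still Gus.

Gus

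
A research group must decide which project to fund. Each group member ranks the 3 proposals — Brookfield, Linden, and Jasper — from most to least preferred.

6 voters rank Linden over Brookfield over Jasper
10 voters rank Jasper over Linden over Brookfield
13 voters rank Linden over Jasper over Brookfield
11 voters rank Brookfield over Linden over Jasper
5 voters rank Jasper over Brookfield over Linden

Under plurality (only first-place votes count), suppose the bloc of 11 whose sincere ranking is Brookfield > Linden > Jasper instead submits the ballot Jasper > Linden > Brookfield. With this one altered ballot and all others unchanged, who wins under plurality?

Jasper

First-place totals with the altered ballot: Brookfield 0, Linden 19, Jasper 26.
The switch changes the winner from Linden to Jasper.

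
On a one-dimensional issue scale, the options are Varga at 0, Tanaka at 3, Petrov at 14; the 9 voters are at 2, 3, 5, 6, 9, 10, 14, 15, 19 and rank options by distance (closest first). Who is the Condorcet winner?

With single-peaked preferences on a line, the Condorcet winner is the candidate closest to the median voter.
The median voter (position 9) is closest to Petrov at 14.
Check: Petrov vs Varga — voters closer to Petrov: 5 of 9.

Petrov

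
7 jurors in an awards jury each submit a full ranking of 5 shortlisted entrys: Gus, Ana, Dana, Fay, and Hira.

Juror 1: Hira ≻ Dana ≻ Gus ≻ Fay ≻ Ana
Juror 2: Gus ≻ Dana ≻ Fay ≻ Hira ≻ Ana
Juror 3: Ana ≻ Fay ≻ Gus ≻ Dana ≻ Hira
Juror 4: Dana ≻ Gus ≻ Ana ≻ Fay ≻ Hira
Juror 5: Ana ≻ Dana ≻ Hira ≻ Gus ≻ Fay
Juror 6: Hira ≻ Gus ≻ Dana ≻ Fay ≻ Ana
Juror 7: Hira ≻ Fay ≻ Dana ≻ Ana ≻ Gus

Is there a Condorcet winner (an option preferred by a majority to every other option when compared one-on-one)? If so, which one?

Head-to-head results (7 voters total):
Gus vs Ana: Gus wins 4–3.
Gus vs Dana: Dana wins 4–3.
Gus vs Fay: Gus wins 5–2.
Gus vs Hira: Hira wins 4–3.
Ana vs Dana: Dana wins 5–2.
Ana vs Fay: Fay wins 4–3.
Ana vs Hira: Hira wins 4–3.
Dana vs Fay: Dana wins 5–2.
Dana vs Hira: Dana wins 4–3.
Fay vs Hira: Hira wins 4–3.
Dana beats each rival — Gus (4–3), Ana (5–2), Fay (5–2), Hira (4–3) — so Dana is the Condorcet winner.

Dana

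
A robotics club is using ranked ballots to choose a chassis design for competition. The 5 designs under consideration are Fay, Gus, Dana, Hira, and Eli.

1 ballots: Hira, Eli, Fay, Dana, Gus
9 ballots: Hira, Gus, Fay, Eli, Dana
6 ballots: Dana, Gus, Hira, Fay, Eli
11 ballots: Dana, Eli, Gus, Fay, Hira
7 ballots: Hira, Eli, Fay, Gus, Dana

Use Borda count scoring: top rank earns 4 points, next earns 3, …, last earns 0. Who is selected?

Hira

Borda scores:
  Fay: 2 + 9·2 + 6·1 + 11·1 + 7·2 = 51
  Gus: 0 + 9·3 + 6·3 + 11·2 + 7·1 = 74
  Dana: 1 + 9·0 + 6·4 + 11·4 + 7·0 = 69
  Hira: 4 + 9·4 + 6·2 + 11·0 + 7·4 = 80
  Eli: 3 + 9·1 + 6·0 + 11·3 + 7·3 = 66
Hira has the highest total.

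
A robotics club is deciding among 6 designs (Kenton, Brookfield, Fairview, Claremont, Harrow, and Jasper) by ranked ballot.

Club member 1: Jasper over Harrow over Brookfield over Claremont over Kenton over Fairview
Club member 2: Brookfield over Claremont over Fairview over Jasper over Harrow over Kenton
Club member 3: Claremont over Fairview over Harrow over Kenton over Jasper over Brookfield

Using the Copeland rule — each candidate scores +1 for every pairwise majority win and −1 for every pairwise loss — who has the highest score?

Pairwise results:
  Kenton vs Brookfield: Brookfield wins 2–1.
  Kenton vs Fairview: Fairview wins 2–1.
  Kenton vs Claremont: Claremont wins 3–0.
  Kenton vs Harrow: Harrow wins 3–0.
  Kenton vs Jasper: Jasper wins 2–1.
  Brookfield vs Fairview: Brookfield wins 2–1.
  Brookfield vs Claremont: Brookfield wins 2–1.
  Brookfield vs Harrow: Harrow wins 2–1.
  Brookfield vs Jasper: Jasper wins 2–1.
  Fairview vs Claremont: Claremont wins 3–0.
  Fairview vs Harrow: Fairview wins 2–1.
  Fairview vs Jasper: Fairview wins 2–1.
  Claremont vs Harrow: Claremont wins 2–1.
  Claremont vs Jasper: Claremont wins 2–1.
  Harrow vs Jasper: Jasper wins 2–1.
Copeland scores (wins − losses):
  Kenton: 0 − 5 = -5
  Brookfield: 3 − 2 = 1
  Fairview: 3 − 2 = 1
  Claremont: 4 − 1 = 3
  Harrow: 2 − 3 = -1
  Jasper: 3 − 2 = 1
Claremont has the best Copeland score.

Claremont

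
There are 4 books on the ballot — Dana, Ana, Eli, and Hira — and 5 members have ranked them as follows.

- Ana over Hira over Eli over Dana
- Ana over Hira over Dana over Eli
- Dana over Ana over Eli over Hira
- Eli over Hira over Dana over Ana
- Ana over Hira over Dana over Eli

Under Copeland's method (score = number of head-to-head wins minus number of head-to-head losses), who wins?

Pairwise results:
  Dana vs Ana: Ana wins 3–2.
  Dana vs Eli: Dana wins 3–2.
  Dana vs Hira: Hira wins 4–1.
  Ana vs Eli: Ana wins 4–1.
  Ana vs Hira: Ana wins 4–1.
  Eli vs Hira: Hira wins 3–2.
Copeland scores (wins − losses):
  Dana: 1 − 2 = -1
  Ana: 3 − 0 = 3
  Eli: 0 − 3 = -3
  Hira: 2 − 1 = 1
Ana has the best Copeland score.

Ana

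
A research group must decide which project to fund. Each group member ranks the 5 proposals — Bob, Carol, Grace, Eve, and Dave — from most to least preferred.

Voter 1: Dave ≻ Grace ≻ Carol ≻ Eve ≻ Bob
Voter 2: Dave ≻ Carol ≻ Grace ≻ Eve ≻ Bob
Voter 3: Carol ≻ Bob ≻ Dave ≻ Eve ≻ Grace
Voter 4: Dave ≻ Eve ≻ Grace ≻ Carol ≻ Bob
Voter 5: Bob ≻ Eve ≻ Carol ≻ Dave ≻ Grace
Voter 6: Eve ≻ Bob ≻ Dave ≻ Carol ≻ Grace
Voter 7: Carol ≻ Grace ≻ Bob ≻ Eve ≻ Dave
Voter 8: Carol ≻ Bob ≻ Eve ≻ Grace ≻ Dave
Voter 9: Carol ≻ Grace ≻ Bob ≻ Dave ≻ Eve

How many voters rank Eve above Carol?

3

Ballots ranking Eve above Carol: 3.
Ballots ranking Carol above Eve: 6.
So 3 of 9 voters prefer Eve to Carol.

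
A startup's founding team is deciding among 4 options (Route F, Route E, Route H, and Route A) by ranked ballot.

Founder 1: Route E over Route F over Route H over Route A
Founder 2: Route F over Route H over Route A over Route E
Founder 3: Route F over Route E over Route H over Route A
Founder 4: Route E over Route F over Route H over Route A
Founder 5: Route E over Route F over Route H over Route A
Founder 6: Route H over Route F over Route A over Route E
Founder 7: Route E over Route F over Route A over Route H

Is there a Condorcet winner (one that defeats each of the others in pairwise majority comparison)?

Head-to-head results (7 voters total):
Route F vs Route E: Route E wins 4–3.
Route F vs Route H: Route F wins 6–1.
Route F vs Route A: Route F wins 7–0.
Route E vs Route H: Route E wins 5–2.
Route E vs Route A: Route E wins 5–2.
Route H vs Route A: Route H wins 6–1.
Route E beats each rival — Route F (4–3), Route H (5–2), Route A (5–2) — so Route E is the Condorcet winner.

Yes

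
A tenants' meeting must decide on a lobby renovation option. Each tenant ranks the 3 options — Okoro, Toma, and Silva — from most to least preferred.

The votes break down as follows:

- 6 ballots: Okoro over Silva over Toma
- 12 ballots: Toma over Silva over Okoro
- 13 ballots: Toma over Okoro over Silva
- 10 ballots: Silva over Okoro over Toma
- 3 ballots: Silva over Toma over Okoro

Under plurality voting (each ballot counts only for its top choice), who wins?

Toma

First-place vote totals:
  Okoro: 6
  Toma: 25
  Silva: 13
Toma has the most first-place votes.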